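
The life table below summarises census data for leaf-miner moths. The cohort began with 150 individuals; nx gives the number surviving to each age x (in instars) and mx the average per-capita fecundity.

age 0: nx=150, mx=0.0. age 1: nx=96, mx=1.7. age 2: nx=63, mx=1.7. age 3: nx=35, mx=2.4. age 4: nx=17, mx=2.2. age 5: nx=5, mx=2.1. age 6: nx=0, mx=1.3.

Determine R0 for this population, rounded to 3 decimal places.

lx = nx/n0 = nx/150: 1, 0.64, 0.42, 0.23333…, 0.11333…, 0.03333…, 0
lx·mx by age: 0, 1.088, 0.714, 0.56…, 0.249333…, 0.07…, 0
R0 = Σ lx·mx = 2.681333… → 2.681

2.681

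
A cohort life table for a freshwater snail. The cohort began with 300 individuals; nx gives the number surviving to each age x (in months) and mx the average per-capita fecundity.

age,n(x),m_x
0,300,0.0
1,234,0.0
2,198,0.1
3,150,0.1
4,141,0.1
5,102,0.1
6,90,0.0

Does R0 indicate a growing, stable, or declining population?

declining

lx = nx/n0 = nx/300: 1, 0.78, 0.66, 0.5, 0.47, 0.34, 0.3
R0 = Σ lx·mx = 0 + 0 + 0.066 + 0.05 + 0.047 + 0.034 + 0 = 0.197
R0 < 1, so the population is declining.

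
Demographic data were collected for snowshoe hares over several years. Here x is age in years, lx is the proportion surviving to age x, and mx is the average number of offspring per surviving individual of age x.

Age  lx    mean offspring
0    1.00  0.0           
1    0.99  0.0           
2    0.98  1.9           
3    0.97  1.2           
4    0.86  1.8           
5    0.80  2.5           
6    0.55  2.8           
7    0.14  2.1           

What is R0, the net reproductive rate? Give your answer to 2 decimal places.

8.41

lx·mx by age: 0, 0, 1.862, 1.164, 1.548, 2, 1.54, 0.294
R0 = Σ lx·mx = 8.408 → 8.41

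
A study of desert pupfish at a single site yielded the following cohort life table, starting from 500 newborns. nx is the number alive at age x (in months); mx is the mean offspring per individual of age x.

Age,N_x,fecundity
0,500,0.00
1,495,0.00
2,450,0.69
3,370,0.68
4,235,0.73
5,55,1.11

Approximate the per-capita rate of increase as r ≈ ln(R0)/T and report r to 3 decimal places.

lx = nx/n0 = nx/500: 1, 0.99, 0.9, 0.74, 0.47, 0.11
R0 = Σ lx·mx = 0 + 0 + 0.621 + 0.5032 + 0.3431 + 0.1221 = 1.5894
Σ x·lx·mx = 4.7345; T = 4.7345/1.5894 = 2.9788…
r ≈ ln(R0)/T = ln(1.5894)/2.9788… = 0.15555… → 0.156

0.156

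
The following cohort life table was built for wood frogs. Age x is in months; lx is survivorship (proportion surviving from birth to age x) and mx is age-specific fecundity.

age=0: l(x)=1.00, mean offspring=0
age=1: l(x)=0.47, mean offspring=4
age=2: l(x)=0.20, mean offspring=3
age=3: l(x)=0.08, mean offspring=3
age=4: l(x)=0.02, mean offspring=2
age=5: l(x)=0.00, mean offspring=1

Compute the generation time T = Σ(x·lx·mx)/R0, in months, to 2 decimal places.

lx·mx: 0, 1.88, 0.6, 0.24, 0.04, 0 → R0 = 2.76
x·lx·mx: 0, 1.88, 1.2, 0.72, 0.16, 0 → Σ = 3.96
T = 3.96 / 2.76 = 1.434783… → 1.43

1.43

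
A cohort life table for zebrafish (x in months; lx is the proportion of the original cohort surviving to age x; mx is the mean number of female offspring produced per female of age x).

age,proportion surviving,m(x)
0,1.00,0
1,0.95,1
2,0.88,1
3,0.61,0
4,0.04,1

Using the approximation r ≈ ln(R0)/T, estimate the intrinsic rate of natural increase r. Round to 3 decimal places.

0.408

R0 = Σ lx·mx = 0 + 0.95 + 0.88 + 0 + 0.04 = 1.87
Σ x·lx·mx = 2.87; T = 2.87/1.87 = 1.53476…
r ≈ ln(R0)/T = ln(1.87)/1.53476… = 0.40784… → 0.408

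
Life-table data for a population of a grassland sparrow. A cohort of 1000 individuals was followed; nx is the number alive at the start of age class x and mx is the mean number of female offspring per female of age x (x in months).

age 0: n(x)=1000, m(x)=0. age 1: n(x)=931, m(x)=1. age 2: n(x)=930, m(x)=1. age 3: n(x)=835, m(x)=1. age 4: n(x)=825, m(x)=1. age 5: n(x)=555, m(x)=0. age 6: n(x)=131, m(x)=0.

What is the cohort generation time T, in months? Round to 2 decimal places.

2.44

lx = nx/n0 = nx/1000: 1, 0.931, 0.93, 0.835, 0.825, 0.555, 0.131
lx·mx: 0, 0.931, 0.93, 0.835, 0.825, 0, 0 → R0 = 3.521
x·lx·mx: 0, 0.931, 1.86, 2.505, 3.3, 0, 0 → Σ = 8.596
T = 8.596 / 3.521 = 2.441352… → 2.44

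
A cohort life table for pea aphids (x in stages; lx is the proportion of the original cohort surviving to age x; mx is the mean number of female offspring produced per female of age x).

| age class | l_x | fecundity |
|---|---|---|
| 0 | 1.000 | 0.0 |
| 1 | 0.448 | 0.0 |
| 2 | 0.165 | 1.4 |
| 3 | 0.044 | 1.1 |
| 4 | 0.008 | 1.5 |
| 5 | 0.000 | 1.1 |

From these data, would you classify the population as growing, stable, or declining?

declining

R0 = Σ lx·mx = 0 + 0 + 0.231 + 0.0484 + 0.012 + 0 = 0.2914
R0 < 1, so the population is declining.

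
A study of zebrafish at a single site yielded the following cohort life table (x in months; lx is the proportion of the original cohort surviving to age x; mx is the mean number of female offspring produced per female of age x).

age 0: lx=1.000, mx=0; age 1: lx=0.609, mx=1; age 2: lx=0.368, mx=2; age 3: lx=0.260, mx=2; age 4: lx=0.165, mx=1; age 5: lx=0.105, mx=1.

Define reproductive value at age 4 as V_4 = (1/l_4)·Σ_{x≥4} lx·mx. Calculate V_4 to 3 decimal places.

1.636

lx·mx for x ≥ 4: 0.165, 0.105 → sum = 0.27
V_4 = 0.27 / l_4 = 0.27 / 0.165 = 1.636364… → 1.636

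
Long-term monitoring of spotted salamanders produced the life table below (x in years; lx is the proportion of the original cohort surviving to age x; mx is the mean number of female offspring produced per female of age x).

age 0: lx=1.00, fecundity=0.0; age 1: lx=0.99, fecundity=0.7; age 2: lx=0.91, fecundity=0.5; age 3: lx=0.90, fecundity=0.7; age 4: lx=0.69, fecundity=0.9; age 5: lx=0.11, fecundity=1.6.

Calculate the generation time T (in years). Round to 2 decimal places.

lx·mx: 0, 0.693, 0.455, 0.63, 0.621, 0.176 → R0 = 2.575
x·lx·mx: 0, 0.693, 0.91, 1.89, 2.484, 0.88 → Σ = 6.857
T = 6.857 / 2.575 = 2.662913… → 2.66

2.66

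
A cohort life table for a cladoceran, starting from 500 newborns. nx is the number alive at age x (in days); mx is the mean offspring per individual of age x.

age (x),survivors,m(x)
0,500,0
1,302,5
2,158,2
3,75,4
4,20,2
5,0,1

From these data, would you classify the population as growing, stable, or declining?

growing

lx = nx/n0 = nx/500: 1, 0.604, 0.316, 0.15, 0.04, 0
R0 = Σ lx·mx = 0 + 3.02 + 0.632 + 0.6 + 0.08 + 0 = 4.332
R0 > 1, so the population is growing.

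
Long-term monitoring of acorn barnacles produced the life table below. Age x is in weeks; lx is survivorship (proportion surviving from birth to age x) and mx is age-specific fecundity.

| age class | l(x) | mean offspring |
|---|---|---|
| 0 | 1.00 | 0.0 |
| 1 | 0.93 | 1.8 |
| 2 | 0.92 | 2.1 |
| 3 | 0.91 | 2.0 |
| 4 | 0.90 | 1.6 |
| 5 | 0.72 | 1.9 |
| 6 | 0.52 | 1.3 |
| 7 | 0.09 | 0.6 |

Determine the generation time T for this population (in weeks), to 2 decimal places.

3.13

lx·mx: 0, 1.674, 1.932, 1.82, 1.44, 1.368, 0.676, 0.054 → R0 = 8.964
x·lx·mx: 0, 1.674, 3.864, 5.46, 5.76, 6.84, 4.056, 0.378 → Σ = 28.032
T = 28.032 / 8.964 = 3.127175… → 3.13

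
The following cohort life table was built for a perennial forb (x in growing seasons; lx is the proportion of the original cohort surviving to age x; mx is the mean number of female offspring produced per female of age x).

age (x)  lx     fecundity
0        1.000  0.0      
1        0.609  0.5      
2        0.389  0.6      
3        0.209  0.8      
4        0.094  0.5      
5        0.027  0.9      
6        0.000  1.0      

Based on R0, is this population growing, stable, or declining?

declining

R0 = Σ lx·mx = 0 + 0.3045 + 0.2334 + 0.1672 + 0.047 + 0.0243 + 0 = 0.7764
R0 < 1, so the population is declining.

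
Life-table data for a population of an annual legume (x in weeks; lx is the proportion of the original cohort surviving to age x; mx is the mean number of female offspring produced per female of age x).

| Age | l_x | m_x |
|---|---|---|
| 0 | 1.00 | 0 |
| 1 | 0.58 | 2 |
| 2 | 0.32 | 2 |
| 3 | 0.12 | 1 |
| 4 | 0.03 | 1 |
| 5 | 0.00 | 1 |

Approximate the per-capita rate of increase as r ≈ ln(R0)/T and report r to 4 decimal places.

R0 = Σ lx·mx = 0 + 1.16 + 0.64 + 0.12 + 0.03 + 0 = 1.95
Σ x·lx·mx = 2.92; T = 2.92/1.95 = 1.49744…
r ≈ ln(R0)/T = ln(1.95)/1.49744… = 0.445982… → 0.4460

0.4460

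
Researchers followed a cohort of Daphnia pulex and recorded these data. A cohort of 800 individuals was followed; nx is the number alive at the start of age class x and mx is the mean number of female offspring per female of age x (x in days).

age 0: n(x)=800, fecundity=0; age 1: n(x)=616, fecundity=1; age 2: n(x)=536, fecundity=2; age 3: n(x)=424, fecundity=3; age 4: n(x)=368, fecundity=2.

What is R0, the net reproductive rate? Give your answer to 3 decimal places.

4.620

lx = nx/n0 = nx/800: 1, 0.77, 0.67, 0.53, 0.46
lx·mx by age: 0, 0.77, 1.34, 1.59, 0.92
R0 = Σ lx·mx = 4.62 → 4.620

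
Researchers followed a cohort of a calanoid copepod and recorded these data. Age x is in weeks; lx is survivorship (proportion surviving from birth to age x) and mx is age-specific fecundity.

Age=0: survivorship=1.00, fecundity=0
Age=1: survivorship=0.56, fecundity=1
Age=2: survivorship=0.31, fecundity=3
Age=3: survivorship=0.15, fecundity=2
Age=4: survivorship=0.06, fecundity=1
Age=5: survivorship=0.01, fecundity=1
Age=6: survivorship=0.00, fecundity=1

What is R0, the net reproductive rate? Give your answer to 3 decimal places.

1.860

lx·mx by age: 0, 0.56, 0.93, 0.3, 0.06, 0.01, 0
R0 = Σ lx·mx = 1.86 → 1.860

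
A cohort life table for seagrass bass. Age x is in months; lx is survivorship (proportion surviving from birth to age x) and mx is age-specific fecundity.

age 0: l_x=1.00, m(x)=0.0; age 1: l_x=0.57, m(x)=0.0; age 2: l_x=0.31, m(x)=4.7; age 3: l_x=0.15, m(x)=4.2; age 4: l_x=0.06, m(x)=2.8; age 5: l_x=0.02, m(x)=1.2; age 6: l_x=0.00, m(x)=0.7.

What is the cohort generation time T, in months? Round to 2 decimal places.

2.46

lx·mx: 0, 0, 1.457, 0.63, 0.168, 0.024, 0 → R0 = 2.279
x·lx·mx: 0, 0, 2.914, 1.89, 0.672, 0.12, 0 → Σ = 5.596
T = 5.596 / 2.279 = 2.455463… → 2.46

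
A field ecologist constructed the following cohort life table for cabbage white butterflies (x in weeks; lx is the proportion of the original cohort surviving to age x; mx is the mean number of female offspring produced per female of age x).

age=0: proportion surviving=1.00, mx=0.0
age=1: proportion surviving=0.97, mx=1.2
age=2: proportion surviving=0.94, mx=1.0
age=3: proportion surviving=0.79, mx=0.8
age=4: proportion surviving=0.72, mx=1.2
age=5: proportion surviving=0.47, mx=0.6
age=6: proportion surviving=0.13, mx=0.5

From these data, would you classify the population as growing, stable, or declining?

R0 = Σ lx·mx = 0 + 1.164 + 0.94 + 0.632 + 0.864 + 0.282 + 0.065 = 3.947
R0 > 1, so the population is growing.

growing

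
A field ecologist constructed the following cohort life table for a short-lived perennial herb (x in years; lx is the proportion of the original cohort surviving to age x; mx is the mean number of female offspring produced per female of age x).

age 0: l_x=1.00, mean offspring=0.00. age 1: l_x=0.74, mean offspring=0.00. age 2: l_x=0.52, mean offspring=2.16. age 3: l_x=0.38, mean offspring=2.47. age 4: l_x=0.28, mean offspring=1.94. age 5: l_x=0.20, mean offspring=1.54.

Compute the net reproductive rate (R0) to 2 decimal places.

2.91

lx·mx by age: 0, 0, 1.1232, 0.9386, 0.5432, 0.308
R0 = Σ lx·mx = 2.913 → 2.91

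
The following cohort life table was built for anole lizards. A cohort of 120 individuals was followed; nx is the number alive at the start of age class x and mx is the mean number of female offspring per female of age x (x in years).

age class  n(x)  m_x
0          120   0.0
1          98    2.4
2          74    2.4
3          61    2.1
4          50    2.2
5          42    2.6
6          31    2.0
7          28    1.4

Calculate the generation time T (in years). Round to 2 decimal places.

3.03

lx = nx/n0 = nx/120: 1, 0.81667…, 0.61667…, 0.50833…, 0.41667…, 0.35, 0.25833…, 0.23333…
lx·mx: 0, 1.96…, 1.48…, 1.0675…, 0.916667…, 0.91, 0.516667…, 0.326667… → R0 = 7.1775…
x·lx·mx: 0, 1.96…, 2.96…, 3.2025…, 3.666667…, 4.55, 3.1…, 2.286667… → Σ = 21.725833…
T = 21.725833… / 7.1775… = 3.026936… → 3.03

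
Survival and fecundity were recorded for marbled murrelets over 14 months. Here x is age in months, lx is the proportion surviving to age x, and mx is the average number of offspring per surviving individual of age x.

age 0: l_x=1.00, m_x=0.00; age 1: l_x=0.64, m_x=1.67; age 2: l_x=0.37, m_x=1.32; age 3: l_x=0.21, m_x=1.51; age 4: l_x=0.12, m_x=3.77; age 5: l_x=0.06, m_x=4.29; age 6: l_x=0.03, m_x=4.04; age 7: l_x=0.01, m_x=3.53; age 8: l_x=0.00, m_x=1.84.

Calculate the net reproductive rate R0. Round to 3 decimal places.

lx·mx by age: 0, 1.0688, 0.4884, 0.3171, 0.4524, 0.2574, 0.1212, 0.0353, 0
R0 = Σ lx·mx = 2.7406 → 2.741

2.741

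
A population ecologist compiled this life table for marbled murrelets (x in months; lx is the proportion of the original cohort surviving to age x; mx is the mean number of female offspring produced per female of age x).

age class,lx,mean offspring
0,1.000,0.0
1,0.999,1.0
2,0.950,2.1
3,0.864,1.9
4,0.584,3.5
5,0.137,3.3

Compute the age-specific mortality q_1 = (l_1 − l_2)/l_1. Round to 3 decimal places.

0.049

q_1 = (l_1 − l_2) / l_1 = (0.999 − 0.95) / 0.999
     = 0.049 / 0.999 = 0.049049… → 0.049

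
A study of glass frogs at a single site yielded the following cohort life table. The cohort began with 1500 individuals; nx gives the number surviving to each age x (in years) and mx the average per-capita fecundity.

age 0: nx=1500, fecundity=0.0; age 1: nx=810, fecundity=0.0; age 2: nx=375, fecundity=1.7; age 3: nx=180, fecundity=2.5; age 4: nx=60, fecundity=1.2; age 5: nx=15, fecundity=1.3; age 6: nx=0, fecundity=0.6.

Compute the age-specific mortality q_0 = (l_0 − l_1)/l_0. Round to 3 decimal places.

lx = nx/n0 = nx/1500: 1, 0.54, 0.25, 0.12, 0.04, 0.01, 0
q_0 = (l_0 − l_1) / l_0 = (1 − 0.54) / 1
     = 0.46 / 1 = 0.46 → 0.460

0.460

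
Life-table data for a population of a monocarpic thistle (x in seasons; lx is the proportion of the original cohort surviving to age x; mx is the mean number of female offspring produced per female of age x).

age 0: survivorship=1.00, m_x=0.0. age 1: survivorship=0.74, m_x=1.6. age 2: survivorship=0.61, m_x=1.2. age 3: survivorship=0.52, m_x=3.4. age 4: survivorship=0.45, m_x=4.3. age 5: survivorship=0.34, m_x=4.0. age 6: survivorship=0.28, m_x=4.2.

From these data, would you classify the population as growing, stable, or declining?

growing

R0 = Σ lx·mx = 0 + 1.184 + 0.732 + 1.768 + 1.935 + 1.36 + 1.176 = 8.155
R0 > 1, so the population is growing.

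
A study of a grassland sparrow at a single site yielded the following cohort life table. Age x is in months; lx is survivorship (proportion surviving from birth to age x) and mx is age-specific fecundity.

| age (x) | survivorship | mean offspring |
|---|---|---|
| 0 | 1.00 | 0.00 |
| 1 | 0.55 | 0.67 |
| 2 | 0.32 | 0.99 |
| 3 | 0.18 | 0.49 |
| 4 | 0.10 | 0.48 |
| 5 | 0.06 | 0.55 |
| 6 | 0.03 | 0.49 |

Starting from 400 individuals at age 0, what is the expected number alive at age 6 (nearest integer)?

Expected survivors = N0 · l_6 = 400 × 0.03 = 12 → 12

12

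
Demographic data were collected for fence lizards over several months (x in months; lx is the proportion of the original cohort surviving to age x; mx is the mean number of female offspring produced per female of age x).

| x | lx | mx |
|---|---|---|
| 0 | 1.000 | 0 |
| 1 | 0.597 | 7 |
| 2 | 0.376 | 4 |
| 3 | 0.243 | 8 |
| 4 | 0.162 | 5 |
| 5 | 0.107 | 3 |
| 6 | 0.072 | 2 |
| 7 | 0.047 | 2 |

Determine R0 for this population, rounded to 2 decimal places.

lx·mx by age: 0, 4.179, 1.504, 1.944, 0.81, 0.321, 0.144, 0.094
R0 = Σ lx·mx = 8.996 → 9.00

9.00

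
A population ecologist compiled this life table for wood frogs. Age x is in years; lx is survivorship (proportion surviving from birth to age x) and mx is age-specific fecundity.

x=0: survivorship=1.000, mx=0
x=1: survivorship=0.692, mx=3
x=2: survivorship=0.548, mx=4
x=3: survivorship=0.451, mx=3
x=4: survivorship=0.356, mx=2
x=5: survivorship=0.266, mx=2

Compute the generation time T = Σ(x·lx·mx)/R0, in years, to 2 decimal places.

lx·mx: 0, 2.076, 2.192, 1.353, 0.712, 0.532 → R0 = 6.865
x·lx·mx: 0, 2.076, 4.384, 4.059, 2.848, 2.66 → Σ = 16.027
T = 16.027 / 6.865 = 2.334596… → 2.33

2.33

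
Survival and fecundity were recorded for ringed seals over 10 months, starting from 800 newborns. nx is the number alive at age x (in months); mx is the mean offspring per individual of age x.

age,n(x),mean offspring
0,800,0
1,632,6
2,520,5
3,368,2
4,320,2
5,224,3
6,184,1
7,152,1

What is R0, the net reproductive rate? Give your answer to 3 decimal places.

10.970

lx = nx/n0 = nx/800: 1, 0.79, 0.65, 0.46, 0.4, 0.28, 0.23, 0.19
lx·mx by age: 0, 4.74, 3.25, 0.92, 0.8, 0.84, 0.23, 0.19
R0 = Σ lx·mx = 10.97 → 10.970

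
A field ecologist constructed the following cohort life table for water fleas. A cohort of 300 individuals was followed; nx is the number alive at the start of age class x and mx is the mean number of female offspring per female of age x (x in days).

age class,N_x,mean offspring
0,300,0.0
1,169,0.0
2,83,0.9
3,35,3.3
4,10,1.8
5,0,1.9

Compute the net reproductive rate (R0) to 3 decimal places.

0.694

lx = nx/n0 = nx/300: 1, 0.56333…, 0.27667…, 0.11667…, 0.03333…, 0
lx·mx by age: 0, 0, 0.249…, 0.385…, 0.06…, 0
R0 = Σ lx·mx = 0.694… → 0.694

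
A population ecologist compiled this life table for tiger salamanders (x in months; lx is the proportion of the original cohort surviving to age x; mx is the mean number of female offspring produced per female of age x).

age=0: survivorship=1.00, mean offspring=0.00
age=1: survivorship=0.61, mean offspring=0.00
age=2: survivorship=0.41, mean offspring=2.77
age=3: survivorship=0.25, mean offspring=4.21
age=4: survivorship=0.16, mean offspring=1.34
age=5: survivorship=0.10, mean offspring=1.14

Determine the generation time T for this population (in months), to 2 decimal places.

2.72

lx·mx: 0, 0, 1.1357, 1.0525, 0.2144, 0.114 → R0 = 2.5166
x·lx·mx: 0, 0, 2.2714, 3.1575, 0.8576, 0.57 → Σ = 6.8565
T = 6.8565 / 2.5166 = 2.724509… → 2.72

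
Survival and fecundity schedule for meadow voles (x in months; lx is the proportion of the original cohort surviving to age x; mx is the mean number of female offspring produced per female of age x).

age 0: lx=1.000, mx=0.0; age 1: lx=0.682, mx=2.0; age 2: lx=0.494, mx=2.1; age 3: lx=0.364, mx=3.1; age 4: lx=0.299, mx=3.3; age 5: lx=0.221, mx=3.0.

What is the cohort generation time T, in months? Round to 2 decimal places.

2.72

lx·mx: 0, 1.364, 1.0374, 1.1284, 0.9867, 0.663 → R0 = 5.1795
x·lx·mx: 0, 1.364, 2.0748, 3.3852, 3.9468, 3.315 → Σ = 14.0858
T = 14.0858 / 5.1795 = 2.719529… → 2.72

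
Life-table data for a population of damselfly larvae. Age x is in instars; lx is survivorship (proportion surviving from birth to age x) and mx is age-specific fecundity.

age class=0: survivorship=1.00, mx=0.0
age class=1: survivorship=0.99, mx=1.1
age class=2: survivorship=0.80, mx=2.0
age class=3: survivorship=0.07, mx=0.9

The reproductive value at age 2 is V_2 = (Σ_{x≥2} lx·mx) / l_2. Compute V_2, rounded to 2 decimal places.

lx·mx for x ≥ 2: 1.6, 0.063 → sum = 1.663
V_2 = 1.663 / l_2 = 1.663 / 0.8 = 2.07875 → 2.08

2.08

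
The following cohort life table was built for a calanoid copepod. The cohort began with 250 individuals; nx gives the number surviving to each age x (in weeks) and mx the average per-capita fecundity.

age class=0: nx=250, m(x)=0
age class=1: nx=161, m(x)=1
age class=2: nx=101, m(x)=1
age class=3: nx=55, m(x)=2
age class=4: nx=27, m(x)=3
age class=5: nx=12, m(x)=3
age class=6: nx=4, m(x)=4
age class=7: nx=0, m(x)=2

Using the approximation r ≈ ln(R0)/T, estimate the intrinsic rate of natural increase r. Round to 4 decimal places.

0.2746

lx = nx/n0 = nx/250: 1, 0.644, 0.404, 0.22, 0.108, 0.048, 0.016, 0
R0 = Σ lx·mx = 0 + 0.644 + 0.404 + 0.44 + 0.324 + 0.144 + 0.064 + 0 = 2.02
Σ x·lx·mx = 5.172; T = 5.172/2.02 = 2.5604…
r ≈ ln(R0)/T = ln(2.02)/2.5604… = 0.274605… → 0.2746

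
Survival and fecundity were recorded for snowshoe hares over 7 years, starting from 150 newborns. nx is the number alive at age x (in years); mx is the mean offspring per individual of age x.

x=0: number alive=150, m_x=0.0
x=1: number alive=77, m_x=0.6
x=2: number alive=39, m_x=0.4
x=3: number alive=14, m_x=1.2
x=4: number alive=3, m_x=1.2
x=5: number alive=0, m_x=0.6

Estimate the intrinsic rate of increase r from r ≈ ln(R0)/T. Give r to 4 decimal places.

-0.3477

lx = nx/n0 = nx/150: 1, 0.51333…, 0.26, 0.09333…, 0.02, 0
R0 = Σ lx·mx = 0 + 0.308… + 0.104 + 0.112… + 0.024 + 0 = 0.548…
Σ x·lx·mx = 0.948…; T = 0.948…/0.548… = 1.72993…
r ≈ ln(R0)/T = ln(0.548…)/1.72993… = -0.347691… → -0.3477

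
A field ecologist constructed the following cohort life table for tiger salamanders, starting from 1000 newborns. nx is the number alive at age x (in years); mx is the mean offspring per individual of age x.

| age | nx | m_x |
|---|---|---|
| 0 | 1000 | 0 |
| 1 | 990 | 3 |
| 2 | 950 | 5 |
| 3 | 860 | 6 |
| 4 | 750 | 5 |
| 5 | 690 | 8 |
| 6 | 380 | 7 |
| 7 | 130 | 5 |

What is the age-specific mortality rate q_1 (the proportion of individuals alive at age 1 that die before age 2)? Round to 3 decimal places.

lx = nx/n0 = nx/1000: 1, 0.99, 0.95, 0.86, 0.75, 0.69, 0.38, 0.13
q_1 = (l_1 − l_2) / l_1 = (0.99 − 0.95) / 0.99
     = 0.04 / 0.99 = 0.040404… → 0.040

0.040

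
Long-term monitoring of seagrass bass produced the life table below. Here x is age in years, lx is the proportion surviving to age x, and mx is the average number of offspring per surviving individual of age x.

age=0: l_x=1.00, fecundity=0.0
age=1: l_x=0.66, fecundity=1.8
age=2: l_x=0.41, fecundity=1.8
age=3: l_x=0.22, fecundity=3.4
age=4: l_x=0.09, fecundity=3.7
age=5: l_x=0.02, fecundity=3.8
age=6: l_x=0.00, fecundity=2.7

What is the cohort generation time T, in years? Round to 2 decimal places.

2.15

lx·mx: 0, 1.188, 0.738, 0.748, 0.333, 0.076, 0 → R0 = 3.083
x·lx·mx: 0, 1.188, 1.476, 2.244, 1.332, 0.38, 0 → Σ = 6.62
T = 6.62 / 3.083 = 2.147259… → 2.15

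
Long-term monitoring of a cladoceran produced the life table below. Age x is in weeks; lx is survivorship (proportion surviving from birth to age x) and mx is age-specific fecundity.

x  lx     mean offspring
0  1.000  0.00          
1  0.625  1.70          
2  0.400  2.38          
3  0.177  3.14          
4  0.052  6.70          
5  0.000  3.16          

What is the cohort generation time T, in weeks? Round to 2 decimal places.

lx·mx: 0, 1.0625, 0.952, 0.55578, 0.3484, 0 → R0 = 2.91868
x·lx·mx: 0, 1.0625, 1.904, 1.66734, 1.3936, 0 → Σ = 6.02744
T = 6.02744 / 2.91868 = 2.065125… → 2.07

2.07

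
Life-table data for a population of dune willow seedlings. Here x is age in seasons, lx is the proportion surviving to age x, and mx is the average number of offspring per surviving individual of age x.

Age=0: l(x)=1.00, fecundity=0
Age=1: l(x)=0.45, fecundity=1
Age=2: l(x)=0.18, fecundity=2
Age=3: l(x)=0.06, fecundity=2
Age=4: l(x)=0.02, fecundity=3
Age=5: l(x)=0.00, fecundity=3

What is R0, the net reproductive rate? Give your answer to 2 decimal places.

0.99

lx·mx by age: 0, 0.45, 0.36, 0.12, 0.06, 0
R0 = Σ lx·mx = 0.99 → 0.99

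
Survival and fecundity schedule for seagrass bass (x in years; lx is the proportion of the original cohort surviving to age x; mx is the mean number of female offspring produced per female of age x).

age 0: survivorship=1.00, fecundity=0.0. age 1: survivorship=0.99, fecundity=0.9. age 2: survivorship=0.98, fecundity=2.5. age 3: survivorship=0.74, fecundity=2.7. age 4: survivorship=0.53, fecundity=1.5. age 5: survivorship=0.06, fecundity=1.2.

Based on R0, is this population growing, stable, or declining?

growing

R0 = Σ lx·mx = 0 + 0.891 + 2.45 + 1.998 + 0.795 + 0.072 = 6.206
R0 > 1, so the population is growing.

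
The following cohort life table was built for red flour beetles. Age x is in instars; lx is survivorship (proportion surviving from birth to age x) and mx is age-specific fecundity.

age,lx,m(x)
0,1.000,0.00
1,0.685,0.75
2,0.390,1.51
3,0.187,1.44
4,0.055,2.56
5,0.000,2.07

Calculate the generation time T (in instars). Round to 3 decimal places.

2.025

lx·mx: 0, 0.51375, 0.5889, 0.26928, 0.1408, 0 → R0 = 1.51273
x·lx·mx: 0, 0.51375, 1.1778, 0.80784, 0.5632, 0 → Σ = 3.06259
T = 3.06259 / 1.51273 = 2.024545… → 2.025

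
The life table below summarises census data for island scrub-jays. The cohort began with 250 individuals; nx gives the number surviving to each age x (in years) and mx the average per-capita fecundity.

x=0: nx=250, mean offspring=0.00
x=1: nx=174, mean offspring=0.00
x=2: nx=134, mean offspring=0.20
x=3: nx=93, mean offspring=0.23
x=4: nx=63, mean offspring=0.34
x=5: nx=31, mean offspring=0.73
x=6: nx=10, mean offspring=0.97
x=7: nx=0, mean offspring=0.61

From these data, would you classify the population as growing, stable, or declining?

lx = nx/n0 = nx/250: 1, 0.696, 0.536, 0.372, 0.252, 0.124, 0.04, 0
R0 = Σ lx·mx = 0 + 0 + 0.1072 + 0.08556 + 0.08568 + 0.09052 + 0.0388 + 0 = 0.40776
R0 < 1, so the population is declining.

declining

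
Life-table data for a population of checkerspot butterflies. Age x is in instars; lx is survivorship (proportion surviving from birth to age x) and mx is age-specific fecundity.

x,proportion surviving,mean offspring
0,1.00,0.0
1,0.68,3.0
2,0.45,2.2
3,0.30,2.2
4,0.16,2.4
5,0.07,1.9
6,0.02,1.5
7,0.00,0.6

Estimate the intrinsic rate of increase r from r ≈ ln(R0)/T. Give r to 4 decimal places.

R0 = Σ lx·mx = 0 + 2.04 + 0.99 + 0.66 + 0.384 + 0.133 + 0.03 + 0 = 4.237
Σ x·lx·mx = 8.381; T = 8.381/4.237 = 1.97805…
r ≈ ln(R0)/T = ln(4.237)/1.97805… = 0.729939… → 0.7299

0.7299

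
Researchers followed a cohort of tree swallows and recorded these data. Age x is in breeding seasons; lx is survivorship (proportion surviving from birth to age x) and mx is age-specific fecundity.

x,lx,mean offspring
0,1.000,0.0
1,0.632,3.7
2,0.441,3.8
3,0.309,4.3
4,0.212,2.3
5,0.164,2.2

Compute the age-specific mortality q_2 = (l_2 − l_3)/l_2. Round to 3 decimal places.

q_2 = (l_2 − l_3) / l_2 = (0.441 − 0.309) / 0.441
     = 0.132 / 0.441 = 0.29932… → 0.299

0.299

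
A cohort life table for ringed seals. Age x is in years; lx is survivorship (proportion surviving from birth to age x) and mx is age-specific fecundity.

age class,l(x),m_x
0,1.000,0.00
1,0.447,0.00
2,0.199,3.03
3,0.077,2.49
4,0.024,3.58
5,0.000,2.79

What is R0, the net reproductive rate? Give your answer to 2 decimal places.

lx·mx by age: 0, 0, 0.60297, 0.19173, 0.08592, 0
R0 = Σ lx·mx = 0.88062 → 0.88

0.88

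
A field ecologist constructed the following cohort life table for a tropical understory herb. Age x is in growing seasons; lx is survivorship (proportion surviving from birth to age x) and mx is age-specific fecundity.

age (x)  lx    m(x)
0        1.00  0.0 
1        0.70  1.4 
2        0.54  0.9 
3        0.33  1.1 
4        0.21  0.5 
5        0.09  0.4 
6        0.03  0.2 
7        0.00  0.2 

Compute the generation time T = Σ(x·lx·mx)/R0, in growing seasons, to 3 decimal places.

lx·mx: 0, 0.98, 0.486, 0.363, 0.105, 0.036, 0.006, 0 → R0 = 1.976
x·lx·mx: 0, 0.98, 0.972, 1.089, 0.42, 0.18, 0.036, 0 → Σ = 3.677
T = 3.677 / 1.976 = 1.86083… → 1.861

1.861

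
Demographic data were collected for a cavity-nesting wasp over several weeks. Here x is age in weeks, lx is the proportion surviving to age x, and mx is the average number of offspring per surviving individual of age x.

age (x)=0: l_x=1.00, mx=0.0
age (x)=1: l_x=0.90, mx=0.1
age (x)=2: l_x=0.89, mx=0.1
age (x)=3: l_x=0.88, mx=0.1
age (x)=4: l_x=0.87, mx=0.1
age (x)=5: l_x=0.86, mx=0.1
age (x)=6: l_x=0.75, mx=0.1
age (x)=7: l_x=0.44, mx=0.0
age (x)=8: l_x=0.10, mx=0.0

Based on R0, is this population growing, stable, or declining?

declining

R0 = Σ lx·mx = 0 + 0.09 + 0.089 + 0.088 + 0.087 + 0.086 + 0.075 + 0 + 0 = 0.515
R0 < 1, so the population is declining.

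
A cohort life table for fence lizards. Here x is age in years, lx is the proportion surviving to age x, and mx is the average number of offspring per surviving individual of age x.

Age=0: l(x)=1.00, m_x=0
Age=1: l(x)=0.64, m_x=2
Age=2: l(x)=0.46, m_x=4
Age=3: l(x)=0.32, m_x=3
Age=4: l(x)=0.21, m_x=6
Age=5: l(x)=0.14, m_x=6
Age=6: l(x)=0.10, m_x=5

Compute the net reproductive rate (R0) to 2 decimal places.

6.68

lx·mx by age: 0, 1.28, 1.84, 0.96, 1.26, 0.84, 0.5
R0 = Σ lx·mx = 6.68 → 6.68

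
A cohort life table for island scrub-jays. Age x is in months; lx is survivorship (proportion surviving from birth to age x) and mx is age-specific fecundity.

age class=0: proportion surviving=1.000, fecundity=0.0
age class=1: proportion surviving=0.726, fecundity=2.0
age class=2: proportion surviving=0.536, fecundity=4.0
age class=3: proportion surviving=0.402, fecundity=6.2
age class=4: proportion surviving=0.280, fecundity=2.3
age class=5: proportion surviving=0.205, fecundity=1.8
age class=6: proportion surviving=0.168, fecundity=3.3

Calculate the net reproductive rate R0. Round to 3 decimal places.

lx·mx by age: 0, 1.452, 2.144, 2.4924, 0.644, 0.369, 0.5544
R0 = Σ lx·mx = 7.6558 → 7.656

7.656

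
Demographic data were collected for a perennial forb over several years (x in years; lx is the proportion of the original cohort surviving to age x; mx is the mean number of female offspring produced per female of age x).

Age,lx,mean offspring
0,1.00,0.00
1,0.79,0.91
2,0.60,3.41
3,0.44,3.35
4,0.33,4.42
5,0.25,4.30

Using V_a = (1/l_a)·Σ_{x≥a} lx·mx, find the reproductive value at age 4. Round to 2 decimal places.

lx·mx for x ≥ 4: 1.4586, 1.075 → sum = 2.5336
V_4 = 2.5336 / l_4 = 2.5336 / 0.33 = 7.677576… → 7.68

7.68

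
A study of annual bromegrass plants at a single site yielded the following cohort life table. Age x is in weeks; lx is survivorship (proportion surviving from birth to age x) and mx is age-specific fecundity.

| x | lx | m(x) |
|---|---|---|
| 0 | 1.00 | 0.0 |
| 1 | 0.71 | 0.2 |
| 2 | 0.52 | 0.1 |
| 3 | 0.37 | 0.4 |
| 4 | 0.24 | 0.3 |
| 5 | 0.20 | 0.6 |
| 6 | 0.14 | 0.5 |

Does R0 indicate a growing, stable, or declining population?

declining

R0 = Σ lx·mx = 0 + 0.142 + 0.052 + 0.148 + 0.072 + 0.12 + 0.07 = 0.604
R0 < 1, so the population is declining.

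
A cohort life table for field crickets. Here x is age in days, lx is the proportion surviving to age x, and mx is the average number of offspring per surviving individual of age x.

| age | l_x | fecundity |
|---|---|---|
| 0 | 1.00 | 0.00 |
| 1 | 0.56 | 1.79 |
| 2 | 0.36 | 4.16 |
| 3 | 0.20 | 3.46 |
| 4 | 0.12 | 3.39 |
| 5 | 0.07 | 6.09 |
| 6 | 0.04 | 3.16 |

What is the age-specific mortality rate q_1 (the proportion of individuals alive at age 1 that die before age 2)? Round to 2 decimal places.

q_1 = (l_1 − l_2) / l_1 = (0.56 − 0.36) / 0.56
     = 0.2 / 0.56 = 0.357143… → 0.36

0.36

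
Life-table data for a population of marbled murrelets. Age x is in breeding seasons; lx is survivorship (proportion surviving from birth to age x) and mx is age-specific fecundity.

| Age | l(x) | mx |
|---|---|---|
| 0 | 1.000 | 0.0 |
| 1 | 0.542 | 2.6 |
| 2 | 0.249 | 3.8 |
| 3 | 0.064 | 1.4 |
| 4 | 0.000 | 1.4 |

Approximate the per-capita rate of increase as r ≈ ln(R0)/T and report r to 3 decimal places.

0.612

R0 = Σ lx·mx = 0 + 1.4092 + 0.9462 + 0.0896 + 0 = 2.445
Σ x·lx·mx = 3.5704; T = 3.5704/2.445 = 1.46029…
r ≈ ln(R0)/T = ln(2.445)/1.46029… = 0.61224… → 0.612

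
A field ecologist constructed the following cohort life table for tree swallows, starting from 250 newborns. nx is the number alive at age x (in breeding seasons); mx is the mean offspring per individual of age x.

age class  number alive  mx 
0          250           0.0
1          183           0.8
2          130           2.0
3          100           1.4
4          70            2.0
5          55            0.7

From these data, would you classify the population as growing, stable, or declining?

lx = nx/n0 = nx/250: 1, 0.732, 0.52, 0.4, 0.28, 0.22
R0 = Σ lx·mx = 0 + 0.5856 + 1.04 + 0.56 + 0.56 + 0.154 = 2.8996
R0 > 1, so the population is growing.

growing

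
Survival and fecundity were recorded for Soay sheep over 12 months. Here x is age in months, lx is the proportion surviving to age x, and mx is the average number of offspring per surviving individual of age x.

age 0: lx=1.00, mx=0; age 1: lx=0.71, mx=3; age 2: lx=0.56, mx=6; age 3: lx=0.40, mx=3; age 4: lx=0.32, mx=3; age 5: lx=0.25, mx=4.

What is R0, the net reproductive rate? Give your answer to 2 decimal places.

8.65

lx·mx by age: 0, 2.13, 3.36, 1.2, 0.96, 1
R0 = Σ lx·mx = 8.65 → 8.65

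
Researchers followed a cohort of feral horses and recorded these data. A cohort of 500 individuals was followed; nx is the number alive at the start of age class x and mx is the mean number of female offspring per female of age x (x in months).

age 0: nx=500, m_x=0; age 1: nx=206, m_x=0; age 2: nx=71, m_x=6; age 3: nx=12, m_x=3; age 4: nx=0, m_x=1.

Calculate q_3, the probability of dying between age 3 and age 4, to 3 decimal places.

1.000

lx = nx/n0 = nx/500: 1, 0.412, 0.142, 0.024, 0
q_3 = (l_3 − l_4) / l_3 = (0.024 − 0) / 0.024
     = 0.024 / 0.024 = 1 → 1.000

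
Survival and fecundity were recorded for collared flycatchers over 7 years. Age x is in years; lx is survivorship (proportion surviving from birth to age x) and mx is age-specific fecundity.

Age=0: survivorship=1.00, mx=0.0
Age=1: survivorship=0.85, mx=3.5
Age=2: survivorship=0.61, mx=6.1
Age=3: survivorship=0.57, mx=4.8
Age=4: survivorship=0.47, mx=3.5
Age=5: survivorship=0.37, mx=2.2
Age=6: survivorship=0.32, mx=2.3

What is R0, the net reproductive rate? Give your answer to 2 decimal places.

lx·mx by age: 0, 2.975, 3.721, 2.736, 1.645, 0.814, 0.736
R0 = Σ lx·mx = 12.627 → 12.63

12.63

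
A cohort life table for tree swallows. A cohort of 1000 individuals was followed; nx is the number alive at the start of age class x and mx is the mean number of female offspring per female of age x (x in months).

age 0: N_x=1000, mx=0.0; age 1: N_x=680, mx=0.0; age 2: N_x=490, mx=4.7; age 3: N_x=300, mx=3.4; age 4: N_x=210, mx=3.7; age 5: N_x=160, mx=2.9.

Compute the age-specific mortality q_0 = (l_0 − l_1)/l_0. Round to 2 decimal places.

lx = nx/n0 = nx/1000: 1, 0.68, 0.49, 0.3, 0.21, 0.16
q_0 = (l_0 − l_1) / l_0 = (1 − 0.68) / 1
     = 0.32 / 1 = 0.32 → 0.32

0.32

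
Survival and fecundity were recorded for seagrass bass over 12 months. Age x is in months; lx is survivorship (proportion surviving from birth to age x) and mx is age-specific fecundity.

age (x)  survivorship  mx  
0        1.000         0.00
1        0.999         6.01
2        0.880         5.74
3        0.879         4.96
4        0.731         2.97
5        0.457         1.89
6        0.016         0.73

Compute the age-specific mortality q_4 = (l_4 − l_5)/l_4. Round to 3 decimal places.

0.375

q_4 = (l_4 − l_5) / l_4 = (0.731 − 0.457) / 0.731
     = 0.274 / 0.731 = 0.374829… → 0.375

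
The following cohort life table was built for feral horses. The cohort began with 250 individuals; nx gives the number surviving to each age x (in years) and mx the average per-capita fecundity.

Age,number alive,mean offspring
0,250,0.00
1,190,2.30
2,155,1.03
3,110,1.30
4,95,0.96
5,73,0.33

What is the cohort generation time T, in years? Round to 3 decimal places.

lx = nx/n0 = nx/250: 1, 0.76, 0.62, 0.44, 0.38, 0.292
lx·mx: 0, 1.748, 0.6386, 0.572, 0.3648, 0.09636 → R0 = 3.41976
x·lx·mx: 0, 1.748, 1.2772, 1.716, 1.4592, 0.4818 → Σ = 6.6822
T = 6.6822 / 3.41976 = 1.953997… → 1.954

1.954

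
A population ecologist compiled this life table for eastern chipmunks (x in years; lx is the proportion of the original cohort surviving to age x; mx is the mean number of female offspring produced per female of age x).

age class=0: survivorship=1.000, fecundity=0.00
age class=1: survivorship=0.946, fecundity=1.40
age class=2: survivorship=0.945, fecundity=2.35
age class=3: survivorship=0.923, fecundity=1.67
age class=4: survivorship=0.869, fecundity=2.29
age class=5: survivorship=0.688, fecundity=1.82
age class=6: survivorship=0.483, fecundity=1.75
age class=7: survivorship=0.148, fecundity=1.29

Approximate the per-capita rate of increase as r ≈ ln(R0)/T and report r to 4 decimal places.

0.6754

R0 = Σ lx·mx = 0 + 1.3244 + 2.22075 + 1.54141 + 1.99001 + 1.25216 + 0.84525 + 0.19092 = 9.3649
Σ x·lx·mx = 31.01891; T = 31.01891/9.3649 = 3.31225…
r ≈ ln(R0)/T = ln(9.3649)/3.31225… = 0.675362… → 0.6754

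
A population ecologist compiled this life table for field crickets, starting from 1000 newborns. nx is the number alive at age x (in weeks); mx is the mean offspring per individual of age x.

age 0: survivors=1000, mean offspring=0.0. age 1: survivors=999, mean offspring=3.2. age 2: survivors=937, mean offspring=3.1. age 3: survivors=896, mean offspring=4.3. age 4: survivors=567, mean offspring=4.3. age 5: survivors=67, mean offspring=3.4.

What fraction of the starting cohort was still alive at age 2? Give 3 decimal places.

l_2 = n_2/n_0 = 937/1000 = 0.937 → 0.937

0.937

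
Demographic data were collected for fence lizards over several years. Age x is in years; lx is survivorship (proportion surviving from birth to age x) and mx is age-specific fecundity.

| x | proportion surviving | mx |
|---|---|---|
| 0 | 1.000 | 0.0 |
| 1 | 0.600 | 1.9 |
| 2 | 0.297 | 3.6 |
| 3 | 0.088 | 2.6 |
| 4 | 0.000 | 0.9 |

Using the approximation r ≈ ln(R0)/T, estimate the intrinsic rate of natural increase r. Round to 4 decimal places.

R0 = Σ lx·mx = 0 + 1.14 + 1.0692 + 0.2288 + 0 = 2.438
Σ x·lx·mx = 3.9648; T = 3.9648/2.438 = 1.62625…
r ≈ ln(R0)/T = ln(2.438)/1.62625… = 0.547995… → 0.5480

0.5480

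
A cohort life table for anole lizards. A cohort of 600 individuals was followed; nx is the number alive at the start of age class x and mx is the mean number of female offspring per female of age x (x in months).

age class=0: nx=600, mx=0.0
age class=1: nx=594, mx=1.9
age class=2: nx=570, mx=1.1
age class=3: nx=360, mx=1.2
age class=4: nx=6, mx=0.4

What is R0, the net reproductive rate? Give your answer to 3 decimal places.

lx = nx/n0 = nx/600: 1, 0.99, 0.95, 0.6, 0.01
lx·mx by age: 0, 1.881, 1.045, 0.72, 0.004
R0 = Σ lx·mx = 3.65 → 3.650

3.650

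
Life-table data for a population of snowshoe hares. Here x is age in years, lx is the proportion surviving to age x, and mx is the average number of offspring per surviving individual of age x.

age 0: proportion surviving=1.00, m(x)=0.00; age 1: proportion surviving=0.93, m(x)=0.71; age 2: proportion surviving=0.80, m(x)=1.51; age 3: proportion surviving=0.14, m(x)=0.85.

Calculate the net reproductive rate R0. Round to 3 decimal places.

1.987

lx·mx by age: 0, 0.6603, 1.208, 0.119
R0 = Σ lx·mx = 1.9873 → 1.987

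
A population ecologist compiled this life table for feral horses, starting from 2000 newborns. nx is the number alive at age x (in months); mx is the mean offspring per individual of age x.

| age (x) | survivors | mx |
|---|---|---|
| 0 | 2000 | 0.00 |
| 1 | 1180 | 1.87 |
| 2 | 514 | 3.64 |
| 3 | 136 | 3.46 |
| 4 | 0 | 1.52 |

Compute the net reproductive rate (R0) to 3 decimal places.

lx = nx/n0 = nx/2000: 1, 0.59, 0.257, 0.068, 0
lx·mx by age: 0, 1.1033, 0.93548, 0.23528, 0
R0 = Σ lx·mx = 2.27406 → 2.274

2.274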